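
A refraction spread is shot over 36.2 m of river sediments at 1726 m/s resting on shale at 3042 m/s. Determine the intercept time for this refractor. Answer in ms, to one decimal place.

34.5 ms

tᵢ = 2h·√(V₂²−V₁²)/(V₁V₂).
√(V₂²−V₁²) = √(3042²−1726²) = 2504.9 m/s.
tᵢ = 2·36.2·2504.9/(1726·3042) = 0.03454 s.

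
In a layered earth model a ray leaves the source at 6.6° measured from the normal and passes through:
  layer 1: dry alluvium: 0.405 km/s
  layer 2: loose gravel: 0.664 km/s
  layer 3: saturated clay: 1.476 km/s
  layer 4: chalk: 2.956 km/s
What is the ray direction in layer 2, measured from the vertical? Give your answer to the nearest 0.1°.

Snell's law across each interface conserves sin θ / V, so sin θ_2 = V_2·sin θ₁/V₁.
sin θ_2 = 0.664 × sin 6.6° / 0.405 = 0.1884.
θ_2 = arcsin 0.1884 = 10.86°.

10.9°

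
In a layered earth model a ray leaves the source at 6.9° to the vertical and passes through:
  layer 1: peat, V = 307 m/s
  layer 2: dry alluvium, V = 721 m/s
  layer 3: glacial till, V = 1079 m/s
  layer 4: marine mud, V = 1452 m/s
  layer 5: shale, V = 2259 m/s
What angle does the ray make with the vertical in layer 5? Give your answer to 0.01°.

Ray parameter p = sin 6.9° / 307 = 3.9133e-04 s/m.
sin θ_5 = p·V_5 = 3.9133e-04 × 2259 = 0.8840.
θ_5 = arcsin 0.8840 = 62.13°.

62.13°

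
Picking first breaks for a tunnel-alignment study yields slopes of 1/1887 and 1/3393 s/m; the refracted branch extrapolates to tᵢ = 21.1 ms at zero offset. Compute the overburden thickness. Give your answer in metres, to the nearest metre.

h = tᵢ·V₁·V₂ / (2·√(V₂²−V₁²)).
√(V₂²−V₁²) = √(3393² − 1887²) = 2819.9 m/s.
h = 0.0211 s × 1887 × 3393 / (2 × 2819.9) = 23.95 m.

24 m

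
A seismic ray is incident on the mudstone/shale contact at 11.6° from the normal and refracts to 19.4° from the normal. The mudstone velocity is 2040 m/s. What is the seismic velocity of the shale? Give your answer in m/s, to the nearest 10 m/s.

3370 m/s

Snell's law: sin 11.6°/V₁ = sin 19.4°/V₂.
V₂ = V₁·sin 19.4°/sin 11.6° = 2040 × 1.6519 = 3369.88 m/s.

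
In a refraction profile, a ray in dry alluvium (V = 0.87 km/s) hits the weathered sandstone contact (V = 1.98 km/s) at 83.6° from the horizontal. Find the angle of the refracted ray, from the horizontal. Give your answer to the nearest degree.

75°

Convert to the normal: θ₁ = 90° − 83.6° = 6.4°.
sin θ₁/V₁ = sin θ₂/V₂ ⇒ sin θ₂ = 1.98·sin 6.4°/0.87 = 1.98·0.1115/0.87 = 0.2537.
θ₂ = sin⁻¹(0.2537) = 14.70° (from vertical).
From the interface: 90° − 14.70° = 75.30°.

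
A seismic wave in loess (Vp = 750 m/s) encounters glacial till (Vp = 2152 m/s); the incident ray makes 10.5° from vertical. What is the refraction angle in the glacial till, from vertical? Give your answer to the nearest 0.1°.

Snell's law: sin θ₂ = (V₂/V₁)·sin θ₁ = (2152/750)·sin 10.5° = 0.5229.
θ₂ = arcsin 0.5229 = 31.53° from the normal.

31.5°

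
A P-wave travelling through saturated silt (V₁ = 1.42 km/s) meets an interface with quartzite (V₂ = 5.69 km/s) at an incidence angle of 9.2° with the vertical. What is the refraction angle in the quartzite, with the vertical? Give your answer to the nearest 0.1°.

39.8°

Snell's law: sin θ₂ = (V₂/V₁)·sin θ₁ = (5.69/1.42)·sin 9.2° = 0.6407.
θ₂ = arcsin 0.6407 = 39.84° from the normal.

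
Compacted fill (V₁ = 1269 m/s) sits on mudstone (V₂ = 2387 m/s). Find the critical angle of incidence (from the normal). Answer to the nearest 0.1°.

Critical incidence: sin θ_c = V₁/V₂ = 1269/2387 = 0.5316.
θ_c = arcsin 0.5316 = 32.12°.

32.1°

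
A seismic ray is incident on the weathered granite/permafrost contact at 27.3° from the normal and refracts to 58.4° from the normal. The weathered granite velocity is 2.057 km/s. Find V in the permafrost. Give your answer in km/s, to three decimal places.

3.820 km/s

Snell's law: sin 27.3°/V₁ = sin 58.4°/V₂.
V₂ = V₁·sin 58.4°/sin 27.3° = 2.057 × 1.8570 = 3.820 km/s.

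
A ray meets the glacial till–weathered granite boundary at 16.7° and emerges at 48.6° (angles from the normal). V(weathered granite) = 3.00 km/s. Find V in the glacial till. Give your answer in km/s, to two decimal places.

Snell's law: sin 16.7°/V₁ = sin 48.6°/V₂.
V₁ = V₂·sin 16.7°/sin 48.6° = 3.00 × 0.3831 = 1.15 km/s.

1.15 km/s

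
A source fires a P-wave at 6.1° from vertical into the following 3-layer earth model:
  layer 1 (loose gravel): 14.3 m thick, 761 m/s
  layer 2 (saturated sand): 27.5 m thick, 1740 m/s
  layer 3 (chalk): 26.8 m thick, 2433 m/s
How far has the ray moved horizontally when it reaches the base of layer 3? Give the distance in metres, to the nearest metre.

p = sin θ₁/V₁ = sin 6.1°/761 = 1.3964e-04 s/m is conserved through the stack.
Layer 1: θ = 6.10°; offset = 14.3·tan 6.10° = 1.528 m.
Layer 2: sin θ = p·1740 = 0.2430 → θ = 14.06°; offset = 27.5·tan 14.06° = 6.888 m.
Layer 3: sin θ = p·2433 = 0.3397 → θ = 19.86°; offset = 26.8·tan 19.86° = 9.681 m.
Summing the layer offsets gives 18.097 m.

18 m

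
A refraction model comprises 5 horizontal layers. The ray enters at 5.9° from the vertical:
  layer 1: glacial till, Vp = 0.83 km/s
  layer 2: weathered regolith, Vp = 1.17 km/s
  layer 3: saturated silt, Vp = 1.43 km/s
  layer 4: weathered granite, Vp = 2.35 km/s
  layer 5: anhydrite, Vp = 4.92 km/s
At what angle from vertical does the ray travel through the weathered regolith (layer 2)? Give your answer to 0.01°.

8.33°

Snell's law across each interface conserves sin θ / V, so sin θ_2 = V_2·sin θ₁/V₁.
sin θ_2 = 1.17 × sin 5.9° / 0.83 = 0.1449.
θ_2 = arcsin 0.1449 = 8.33°.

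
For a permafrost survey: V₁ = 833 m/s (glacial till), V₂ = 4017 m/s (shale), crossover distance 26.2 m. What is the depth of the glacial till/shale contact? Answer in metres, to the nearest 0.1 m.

10.6 m

h = (x_cross/2)·√((V₂−V₁)/(V₂+V₁)).
(V₂−V₁)/(V₂+V₁) = (4017−833)/(4017+833) = 0.6565; √ = 0.8102.
h = (26.2/2)·0.8102 = 10.61 m.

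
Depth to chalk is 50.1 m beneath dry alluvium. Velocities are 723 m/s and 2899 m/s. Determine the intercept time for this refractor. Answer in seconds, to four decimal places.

tᵢ = 2h·√(V₂²−V₁²)/(V₁V₂).
√(V₂²−V₁²) = √(2899²−723²) = 2807.4 m/s.
tᵢ = 2·50.1·2807.4/(723·2899) = 0.13421 s.

0.1342 s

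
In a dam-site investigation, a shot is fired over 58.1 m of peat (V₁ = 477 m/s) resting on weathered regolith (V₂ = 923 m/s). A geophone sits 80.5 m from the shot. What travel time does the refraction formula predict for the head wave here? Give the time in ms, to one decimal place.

295.8 ms

t = x/V₂ + 2h·√(V₂²−V₁²)/(V₁V₂).
√(V₂²−V₁²) = √(923²−477²) = 790.2 m/s; delay term = 2·58.1·790.2/(477·923) = 0.20855 s.
t = 80.5/923 + 0.20855 = 0.29577 s.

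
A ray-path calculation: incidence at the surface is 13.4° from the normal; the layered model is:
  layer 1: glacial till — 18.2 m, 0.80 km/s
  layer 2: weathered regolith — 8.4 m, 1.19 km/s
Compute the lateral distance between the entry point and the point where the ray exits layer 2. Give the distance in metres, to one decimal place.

Apply Snell's law at each interface; in layer i the horizontal offset is hᵢ·tan θᵢ.
Layer 1: θ = 13.40°; offset = 18.2·tan 13.40° = 4.336 m.
Layer 2: sin θ = 1.19·sin 13.4°/0.80 = 0.3447, θ = 20.17°; offset = 8.4·tan 20.17° = 3.085 m.
Summing the layer offsets gives 7.421 m.

7.4 m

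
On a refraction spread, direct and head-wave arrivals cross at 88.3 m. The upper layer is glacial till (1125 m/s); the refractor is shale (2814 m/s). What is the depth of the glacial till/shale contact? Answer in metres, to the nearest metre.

h = (x_cross/2)·√((V₂−V₁)/(V₂+V₁)).
(V₂−V₁)/(V₂+V₁) = (2814−1125)/(2814+1125) = 0.4288; √ = 0.6548.
h = (88.3/2)·0.6548 = 28.91 m.

29 m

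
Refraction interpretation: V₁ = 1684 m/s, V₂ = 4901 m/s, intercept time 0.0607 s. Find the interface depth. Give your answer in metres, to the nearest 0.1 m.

θ_c = arcsin(1684/4901) = 20.10°; cos θ_c = 0.9391.
tᵢ = 2h cos θ_c/V₁ ⇒ h = tᵢ·V₁/(2 cos θ_c) = 0.0607·1684/(2·0.9391) = 54.42 m.

54.4 m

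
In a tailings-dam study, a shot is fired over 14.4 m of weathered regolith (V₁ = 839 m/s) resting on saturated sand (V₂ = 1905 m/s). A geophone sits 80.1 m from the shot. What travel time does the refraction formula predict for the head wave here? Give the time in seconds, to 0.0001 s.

θ_c = arcsin(V₁/V₂) = arcsin(839/1905) = 26.13°, cos θ_c = 0.8978.
Intercept time tᵢ = 2h cos θ_c / V₁ = 2·14.4·0.8978/839 = 0.03082 s.
t = x/V₂ + tᵢ = 80.1/1905 + 0.03082 = 0.07287 s.

0.0729 s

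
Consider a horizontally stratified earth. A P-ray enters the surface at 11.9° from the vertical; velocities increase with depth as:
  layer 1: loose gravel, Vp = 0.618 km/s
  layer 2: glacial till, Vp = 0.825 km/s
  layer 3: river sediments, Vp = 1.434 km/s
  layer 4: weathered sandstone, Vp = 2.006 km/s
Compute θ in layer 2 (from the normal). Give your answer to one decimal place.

Ray parameter p = sin 11.9° / 0.618 = 3.3366e-01 s/km.
sin θ_2 = p·V_2 = 3.3366e-01 × 0.825 = 0.2753.
θ_2 = arcsin 0.2753 = 15.98°.

16.0°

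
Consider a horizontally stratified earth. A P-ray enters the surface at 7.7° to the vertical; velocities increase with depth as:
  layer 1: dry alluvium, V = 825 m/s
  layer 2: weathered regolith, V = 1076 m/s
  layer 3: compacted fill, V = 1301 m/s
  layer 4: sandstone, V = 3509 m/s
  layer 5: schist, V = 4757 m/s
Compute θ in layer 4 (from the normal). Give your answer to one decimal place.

34.7°

Snell's law across each interface conserves sin θ / V, so sin θ_4 = V_4·sin θ₁/V₁.
sin θ_4 = 3509 × sin 7.7° / 825 = 0.5699.
θ_4 = 34.74° from the vertical.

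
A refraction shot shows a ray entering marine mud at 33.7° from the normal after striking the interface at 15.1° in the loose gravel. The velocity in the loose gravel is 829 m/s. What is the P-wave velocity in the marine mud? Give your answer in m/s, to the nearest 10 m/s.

1770 m/s

Snell's law: sin 15.1°/V₁ = sin 33.7°/V₂.
V₂ = V₁·sin 33.7°/sin 15.1° = 829 × 2.1299 = 1765.67 m/s.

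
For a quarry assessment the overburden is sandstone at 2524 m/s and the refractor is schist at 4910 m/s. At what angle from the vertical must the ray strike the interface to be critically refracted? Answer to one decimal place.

Critical incidence: sin θ_c = V₁/V₂ = 2524/4910 = 0.5141.
θ_c = arcsin 0.5141 = 30.93°.

30.9°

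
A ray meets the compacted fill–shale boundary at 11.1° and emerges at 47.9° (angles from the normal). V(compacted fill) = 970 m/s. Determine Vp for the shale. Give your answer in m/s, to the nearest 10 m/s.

3740 m/s

sin 11.1° = 0.1925; sin 47.9° = 0.7420.
V₂ = V₁·(sin θ₂/sin θ₁) = 970·(0.7420/0.1925) = 3738.36 m/s.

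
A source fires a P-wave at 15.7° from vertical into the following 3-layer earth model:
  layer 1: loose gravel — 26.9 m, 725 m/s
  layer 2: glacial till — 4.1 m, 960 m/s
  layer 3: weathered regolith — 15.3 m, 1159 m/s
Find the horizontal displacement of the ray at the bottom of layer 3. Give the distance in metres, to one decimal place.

16.5 m

Apply Snell's law at each interface; in layer i the horizontal offset is hᵢ·tan θᵢ.
Layer 1: θ = 15.70°; offset = 26.9·tan 15.70° = 7.561 m.
Layer 2: sin θ = 960·sin 15.7°/725 = 0.3583, θ = 21.00°; offset = 4.1·tan 21.00° = 1.574 m.
Layer 3: sin θ = 1159·sin 15.7°/725 = 0.4326, θ = 25.63°; offset = 15.3·tan 25.63° = 7.341 m.
Summing the layer offsets gives 16.476 m.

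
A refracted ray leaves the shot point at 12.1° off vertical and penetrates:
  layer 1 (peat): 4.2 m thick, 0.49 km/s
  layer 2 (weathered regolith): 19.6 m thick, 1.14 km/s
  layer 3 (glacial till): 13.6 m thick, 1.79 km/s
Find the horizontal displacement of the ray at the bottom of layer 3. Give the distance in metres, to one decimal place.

p = sin θ₁/V₁ = sin 12.1°/0.49 = 4.2779e-01 s/km is conserved through the stack.
Layer 1: θ = 12.10°; offset = 4.2·tan 12.10° = 0.900 m.
Layer 2: sin θ = p·1.14 = 0.4877 → θ = 29.19°; offset = 19.6·tan 29.19° = 10.949 m.
Layer 3: sin θ = p·1.79 = 0.7657 → θ = 49.97°; offset = 13.6·tan 49.97° = 16.193 m.
Σ offsets = 28.042 m.

28.0 m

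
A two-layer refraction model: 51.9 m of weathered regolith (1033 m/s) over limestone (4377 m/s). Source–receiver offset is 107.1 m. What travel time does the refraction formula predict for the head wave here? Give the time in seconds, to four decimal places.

θ_c = arcsin(V₁/V₂) = arcsin(1033/4377) = 13.65°, cos θ_c = 0.9718.
Intercept time tᵢ = 2h cos θ_c / V₁ = 2·51.9·0.9718/1033 = 0.09765 s.
t = x/V₂ + tᵢ = 107.1/4377 + 0.09765 = 0.12211 s.

0.1221 s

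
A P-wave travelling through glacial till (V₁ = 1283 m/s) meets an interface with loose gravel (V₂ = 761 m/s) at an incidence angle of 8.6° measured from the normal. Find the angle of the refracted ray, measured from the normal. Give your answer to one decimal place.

5.1°

sin θ₁/V₁ = sin θ₂/V₂ ⇒ sin θ₂ = 761·sin 8.6°/1283 = 761·0.1495/1283 = 0.0887.
θ₂ = arcsin 0.0887 = 5.09° from the normal.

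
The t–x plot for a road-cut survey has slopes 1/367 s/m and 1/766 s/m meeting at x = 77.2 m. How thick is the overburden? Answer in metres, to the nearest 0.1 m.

22.9 m

h = (x_cross/2)·√((V₂−V₁)/(V₂+V₁)).
(V₂−V₁)/(V₂+V₁) = (766−367)/(766+367) = 0.3522; √ = 0.5934.
h = (77.2/2)·0.5934 = 22.91 m.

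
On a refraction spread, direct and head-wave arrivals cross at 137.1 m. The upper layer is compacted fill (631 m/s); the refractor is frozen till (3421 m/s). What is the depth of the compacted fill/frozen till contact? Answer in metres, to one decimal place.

h = (x_cross/2)·√((V₂−V₁)/(V₂+V₁)).
(V₂−V₁)/(V₂+V₁) = (3421−631)/(3421+631) = 0.6885; √ = 0.8298.
h = (137.1/2)·0.8298 = 56.88 m.

56.9 m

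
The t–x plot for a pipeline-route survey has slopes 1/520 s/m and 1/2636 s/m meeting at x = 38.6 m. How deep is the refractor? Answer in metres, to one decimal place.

15.8 m

x_cross = 2h·√((V₂+V₁)/(V₂−V₁)) → h = x_cross / (2·√((V₂+V₁)/(V₂−V₁))).
√((V₂+V₁)/(V₂−V₁)) = √((2636+520)/(2636−520)) = 1.2213.
h = 38.6 / (2·1.2213) = 15.80 m.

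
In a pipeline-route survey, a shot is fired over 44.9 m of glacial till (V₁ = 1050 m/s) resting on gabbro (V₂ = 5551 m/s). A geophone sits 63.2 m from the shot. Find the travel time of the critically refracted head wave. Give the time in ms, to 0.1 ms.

t = x/V₂ + 2h·√(V₂²−V₁²)/(V₁V₂).
√(V₂²−V₁²) = √(5551²−1050²) = 5450.8 m/s; delay term = 2·44.9·5450.8/(1050·5551) = 0.08398 s.
t = 63.2/5551 + 0.08398 = 0.09537 s.

95.4 ms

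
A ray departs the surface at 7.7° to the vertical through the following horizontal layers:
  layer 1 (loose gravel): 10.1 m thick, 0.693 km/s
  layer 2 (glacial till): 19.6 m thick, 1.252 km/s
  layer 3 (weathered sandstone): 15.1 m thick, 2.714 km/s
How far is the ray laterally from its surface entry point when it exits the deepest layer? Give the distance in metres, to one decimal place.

15.6 m

Ray parameter p = sin 7.7° / 0.693 km/s = 1.9334e-01 s/km.
Layer 1: θ = 7.70°; offset = 10.1·tan 7.70° = 1.366 m.
Layer 2: sin θ = p·1.252 = 0.2421 → θ = 14.01°; offset = 19.6·tan 14.01° = 4.890 m.
Layer 3: sin θ = p·2.714 = 0.5247 → θ = 31.65°; offset = 15.1·tan 31.65° = 9.308 m.
Summing the layer offsets gives 15.563 m.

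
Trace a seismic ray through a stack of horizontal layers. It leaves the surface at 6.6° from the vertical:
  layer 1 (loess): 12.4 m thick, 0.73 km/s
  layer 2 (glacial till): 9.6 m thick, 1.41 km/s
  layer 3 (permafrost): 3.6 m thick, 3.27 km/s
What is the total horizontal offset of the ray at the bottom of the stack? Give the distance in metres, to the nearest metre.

Apply Snell's law at each interface; in layer i the horizontal offset is hᵢ·tan θᵢ.
Layer 1: θ = 6.60°; offset = 12.4·tan 6.60° = 1.435 m.
Layer 2: sin θ = 1.41·sin 6.6°/0.73 = 0.2220, θ = 12.83°; offset = 9.6·tan 12.83° = 2.186 m.
Layer 3: sin θ = 3.27·sin 6.6°/0.73 = 0.5149, θ = 30.99°; offset = 3.6·tan 30.99° = 2.162 m.
Σ offsets = 5.783 m.

6 m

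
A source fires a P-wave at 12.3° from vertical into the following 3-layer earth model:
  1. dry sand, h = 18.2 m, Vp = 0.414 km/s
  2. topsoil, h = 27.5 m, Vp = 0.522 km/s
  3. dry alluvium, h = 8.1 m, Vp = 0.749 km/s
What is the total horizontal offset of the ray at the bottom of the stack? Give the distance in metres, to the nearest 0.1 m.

15.0 m

p = sin θ₁/V₁ = sin 12.3°/0.414 = 5.1457e-01 s/km is conserved through the stack.
Layer 1: θ = 12.30°; offset = 18.2·tan 12.30° = 3.968 m.
Layer 2: sin θ = p·0.522 = 0.2686 → θ = 15.58°; offset = 27.5·tan 15.58° = 7.668 m.
Layer 3: sin θ = p·0.749 = 0.3854 → θ = 22.67°; offset = 8.1·tan 22.67° = 3.383 m.
Σ offsets = 15.020 m.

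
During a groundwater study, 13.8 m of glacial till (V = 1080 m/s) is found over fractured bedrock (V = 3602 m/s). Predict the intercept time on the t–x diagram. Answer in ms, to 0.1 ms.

24.4 ms

tᵢ = 2h·√(V₂²−V₁²)/(V₁V₂).
√(V₂²−V₁²) = √(3602²−1080²) = 3436.3 m/s.
tᵢ = 2·13.8·3436.3/(1080·3602) = 0.02438 s.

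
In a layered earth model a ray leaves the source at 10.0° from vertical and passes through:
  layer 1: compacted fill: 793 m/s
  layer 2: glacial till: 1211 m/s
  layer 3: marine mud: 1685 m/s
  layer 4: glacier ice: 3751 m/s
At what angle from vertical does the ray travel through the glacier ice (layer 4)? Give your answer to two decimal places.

Snell's law across each interface conserves sin θ / V, so sin θ_4 = V_4·sin θ₁/V₁.
sin θ_4 = 3751 × sin 10.0° / 793 = 0.8214.
θ_4 = arcsin 0.8214 = 55.22°.

55.22°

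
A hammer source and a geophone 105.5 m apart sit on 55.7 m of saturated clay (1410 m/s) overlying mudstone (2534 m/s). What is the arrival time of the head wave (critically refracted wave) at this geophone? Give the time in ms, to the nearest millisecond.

107 ms

t = x/V₂ + 2h·√(V₂²−V₁²)/(V₁V₂).
√(V₂²−V₁²) = √(2534²−1410²) = 2105.5 m/s; delay term = 2·55.7·2105.5/(1410·2534) = 0.06565 s.
t = 105.5/2534 + 0.06565 = 0.10728 s.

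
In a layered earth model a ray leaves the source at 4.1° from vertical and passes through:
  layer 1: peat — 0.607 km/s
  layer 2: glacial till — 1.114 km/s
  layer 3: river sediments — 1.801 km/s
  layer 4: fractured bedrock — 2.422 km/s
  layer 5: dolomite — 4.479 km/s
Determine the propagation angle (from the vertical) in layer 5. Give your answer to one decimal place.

Ray parameter p = sin 4.1° / 0.607 = 1.1779e-01 s/km.
sin θ_5 = p·V_5 = 1.1779e-01 × 4.479 = 0.5276.
θ_5 = 31.84° from the vertical.

31.8°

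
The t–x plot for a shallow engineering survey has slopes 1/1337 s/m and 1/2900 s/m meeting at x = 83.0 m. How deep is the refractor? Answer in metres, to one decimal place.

h = (x_cross/2)·√((V₂−V₁)/(V₂+V₁)).
(V₂−V₁)/(V₂+V₁) = (2900−1337)/(2900+1337) = 0.3689; √ = 0.6074.
h = (83.0/2)·0.6074 = 25.21 m.

25.2 m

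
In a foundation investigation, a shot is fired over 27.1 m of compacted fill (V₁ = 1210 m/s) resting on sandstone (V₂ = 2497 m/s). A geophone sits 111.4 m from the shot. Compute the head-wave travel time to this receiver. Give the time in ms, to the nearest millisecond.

84 ms

θ_c = arcsin(V₁/V₂) = arcsin(1210/2497) = 28.99°, cos θ_c = 0.8747.
Intercept time tᵢ = 2h cos θ_c / V₁ = 2·27.1·0.8747/1210 = 0.03918 s.
t = x/V₂ + tᵢ = 111.4/2497 + 0.03918 = 0.08380 s.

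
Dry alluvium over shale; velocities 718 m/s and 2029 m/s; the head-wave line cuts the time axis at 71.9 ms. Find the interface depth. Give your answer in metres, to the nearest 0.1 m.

27.6 m

h = tᵢ·V₁·V₂ / (2·√(V₂²−V₁²)).
√(V₂²−V₁²) = √(2029² − 718²) = 1897.7 m/s.
h = 0.0719 s × 718 × 2029 / (2 × 1897.7) = 27.60 m.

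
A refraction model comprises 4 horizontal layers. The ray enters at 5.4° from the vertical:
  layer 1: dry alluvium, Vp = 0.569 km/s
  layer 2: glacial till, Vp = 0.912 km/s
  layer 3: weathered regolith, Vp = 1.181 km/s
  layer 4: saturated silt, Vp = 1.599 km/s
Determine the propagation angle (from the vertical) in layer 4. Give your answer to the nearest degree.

15°

Snell's law across each interface conserves sin θ / V, so sin θ_4 = V_4·sin θ₁/V₁.
sin θ_4 = 1.599 × sin 5.4° / 0.569 = 0.2645.
θ_4 = arcsin 0.2645 = 15.34°.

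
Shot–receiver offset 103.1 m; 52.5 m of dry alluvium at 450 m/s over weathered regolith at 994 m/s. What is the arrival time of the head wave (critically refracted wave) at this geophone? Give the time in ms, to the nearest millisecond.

t = x/V₂ + 2h·√(V₂²−V₁²)/(V₁V₂).
√(V₂²−V₁²) = √(994²−450²) = 886.3 m/s; delay term = 2·52.5·886.3/(450·994) = 0.20805 s.
t = 103.1/994 + 0.20805 = 0.31178 s.

312 ms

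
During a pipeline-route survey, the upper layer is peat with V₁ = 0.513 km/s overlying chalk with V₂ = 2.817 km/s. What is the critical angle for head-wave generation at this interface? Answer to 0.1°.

10.5°

At critical incidence the refracted ray runs along the interface (θ₂ = 90°), so sin θ_c = V₁/V₂.
θ_c = arcsin(0.513/2.817) = arcsin 0.1821 = 10.49°.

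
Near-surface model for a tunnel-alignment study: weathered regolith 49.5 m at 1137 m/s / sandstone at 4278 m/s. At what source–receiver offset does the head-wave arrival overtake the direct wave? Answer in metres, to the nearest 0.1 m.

130.0 m

θ_c = arcsin(1137/4278) = 15.41°, so cos θ_c = 0.9640 and tᵢ = 2h cos θ_c/V₁ = 0.0839 s.
At crossover x/V₁ = x/V₂ + tᵢ ⇒ x = tᵢ/(1/V₁ − 1/V₂) = 0.08394/(8.7951e-04 − 2.3375e-04) = 129.99 m.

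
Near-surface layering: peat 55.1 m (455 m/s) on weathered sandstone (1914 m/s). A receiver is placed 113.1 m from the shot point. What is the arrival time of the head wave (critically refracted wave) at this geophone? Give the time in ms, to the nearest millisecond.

294 ms

θ_c = arcsin(V₁/V₂) = arcsin(455/1914) = 13.75°, cos θ_c = 0.9713.
Intercept time tᵢ = 2h cos θ_c / V₁ = 2·55.1·0.9713/455 = 0.23525 s.
t = x/V₂ + tᵢ = 113.1/1914 + 0.23525 = 0.29435 s.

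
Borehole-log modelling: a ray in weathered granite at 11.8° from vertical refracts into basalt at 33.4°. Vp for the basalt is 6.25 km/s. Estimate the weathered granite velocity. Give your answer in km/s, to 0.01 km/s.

Snell's law: sin 11.8°/V₁ = sin 33.4°/V₂.
V₁ = V₂·sin 11.8°/sin 33.4° = 6.25 × 0.3715 = 2.32 km/s.

2.32 km/s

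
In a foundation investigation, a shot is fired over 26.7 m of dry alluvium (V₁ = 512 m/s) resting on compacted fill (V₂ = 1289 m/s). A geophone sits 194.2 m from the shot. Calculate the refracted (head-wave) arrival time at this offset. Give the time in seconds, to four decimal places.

0.2464 s

t = x/V₂ + 2h·√(V₂²−V₁²)/(V₁V₂).
√(V₂²−V₁²) = √(1289²−512²) = 1183.0 m/s; delay term = 2·26.7·1183.0/(512·1289) = 0.09572 s.
t = 194.2/1289 + 0.09572 = 0.24638 s.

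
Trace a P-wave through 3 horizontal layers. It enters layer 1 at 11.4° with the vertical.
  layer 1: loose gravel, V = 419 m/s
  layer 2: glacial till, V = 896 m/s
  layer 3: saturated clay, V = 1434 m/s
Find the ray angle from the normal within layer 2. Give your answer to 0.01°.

25.00°

Ray parameter p = sin 11.4° / 419 = 4.7174e-04 s/m.
sin θ_2 = p·V_2 = 4.7174e-04 × 896 = 0.4227.
θ_2 = 25.00° from the vertical.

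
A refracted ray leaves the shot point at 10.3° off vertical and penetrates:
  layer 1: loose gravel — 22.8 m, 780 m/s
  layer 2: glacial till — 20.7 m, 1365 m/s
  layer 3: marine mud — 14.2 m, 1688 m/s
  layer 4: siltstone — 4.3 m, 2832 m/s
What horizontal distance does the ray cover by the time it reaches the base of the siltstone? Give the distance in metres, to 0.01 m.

p = sin θ₁/V₁ = sin 10.3°/780 = 2.2923e-04 s/m is conserved through the stack.
Layer 1: θ = 10.30°; offset = 22.8·tan 10.30° = 4.1435 m.
Layer 2: sin θ = p·1365 = 0.3129 → θ = 18.23°; offset = 20.7·tan 18.23° = 6.8196 m.
Layer 3: sin θ = p·1688 = 0.3869 → θ = 22.76°; offset = 14.2·tan 22.76° = 5.9588 m.
Layer 4: sin θ = p·2832 = 0.6492 → θ = 40.48°; offset = 4.3·tan 40.48° = 3.6700 m.
Total horizontal offset = 20.5919 m.

20.59 m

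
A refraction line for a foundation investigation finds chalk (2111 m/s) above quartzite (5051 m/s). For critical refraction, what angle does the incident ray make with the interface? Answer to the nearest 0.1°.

Critical incidence: sin θ_c = V₁/V₂ = 2111/5051 = 0.4179.
θ_c = arcsin 0.4179 = 24.70°.
Measured from the interface: 90° − 24.70° = 65.30°.

65.3°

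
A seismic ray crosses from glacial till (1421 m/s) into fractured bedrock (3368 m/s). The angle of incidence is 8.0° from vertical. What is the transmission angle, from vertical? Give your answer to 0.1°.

sin θ₁/V₁ = sin θ₂/V₂ ⇒ sin θ₂ = 3368·sin 8.0°/1421 = 3368·0.1392/1421 = 0.3299.
θ₂ = arcsin 0.3299 = 19.26° from the normal.

19.3°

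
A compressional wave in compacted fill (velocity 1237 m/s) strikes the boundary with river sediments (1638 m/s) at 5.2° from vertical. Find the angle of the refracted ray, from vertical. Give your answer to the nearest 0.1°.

6.9°

sin θ₁/V₁ = sin θ₂/V₂ ⇒ sin θ₂ = 1638·sin 5.2°/1237 = 1638·0.0906/1237 = 0.1200.
θ₂ = sin⁻¹(0.1200) = 6.89° (from vertical).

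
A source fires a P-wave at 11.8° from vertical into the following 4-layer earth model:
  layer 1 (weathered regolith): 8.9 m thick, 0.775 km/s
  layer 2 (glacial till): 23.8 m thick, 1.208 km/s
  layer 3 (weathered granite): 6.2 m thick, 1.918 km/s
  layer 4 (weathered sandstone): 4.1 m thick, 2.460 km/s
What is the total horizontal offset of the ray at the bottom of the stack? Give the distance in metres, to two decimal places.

Ray parameter p = sin 11.8° / 0.775 km/s = 2.6387e-01 s/km.
Layer 1: θ = 11.80°; offset = 8.9·tan 11.80° = 1.8593 m.
Layer 2: sin θ = p·1.208 = 0.3187 → θ = 18.59°; offset = 23.8·tan 18.59° = 8.0037 m.
Layer 3: sin θ = p·1.918 = 0.5061 → θ = 30.40°; offset = 6.2·tan 30.40° = 3.6381 m.
Layer 4: sin θ = p·2.460 = 0.6491 → θ = 40.47°; offset = 4.1·tan 40.47° = 3.4986 m.
Σ offsets = 16.9997 m.

17.00 m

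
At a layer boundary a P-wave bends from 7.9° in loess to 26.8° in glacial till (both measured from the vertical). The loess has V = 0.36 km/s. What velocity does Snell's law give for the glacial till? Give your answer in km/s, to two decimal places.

sin 7.9° = 0.1374; sin 26.8° = 0.4509.
V₂ = V₁·(sin θ₂/sin θ₁) = 0.36·(0.4509/0.1374) = 1.18 km/s.

1.18 km/s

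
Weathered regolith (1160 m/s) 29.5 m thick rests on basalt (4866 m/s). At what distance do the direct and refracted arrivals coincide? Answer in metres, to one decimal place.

θ_c = arcsin(1160/4866) = 13.79°, so cos θ_c = 0.9712 and tᵢ = 2h cos θ_c/V₁ = 0.0494 s.
At crossover x/V₁ = x/V₂ + tᵢ ⇒ x = tᵢ/(1/V₁ − 1/V₂) = 0.04940/(8.6207e-04 − 2.0551e-04) = 75.23 m.

75.2 m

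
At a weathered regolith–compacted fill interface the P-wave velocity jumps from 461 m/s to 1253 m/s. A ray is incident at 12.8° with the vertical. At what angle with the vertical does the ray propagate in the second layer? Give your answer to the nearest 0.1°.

37.0°

Snell's law: sin θ₂ = (V₂/V₁)·sin θ₁ = (1253/461)·sin 12.8° = 0.6022.
θ₂ = arcsin 0.6022 = 37.03° from the normal.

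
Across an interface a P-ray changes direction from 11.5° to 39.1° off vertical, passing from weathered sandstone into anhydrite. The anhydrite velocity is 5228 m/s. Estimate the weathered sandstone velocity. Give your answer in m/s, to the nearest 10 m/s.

1650 m/s

Snell's law: sin 11.5°/V₁ = sin 39.1°/V₂.
V₁ = V₂·sin 11.5°/sin 39.1° = 5228 × 0.3161 = 1652.66 m/s.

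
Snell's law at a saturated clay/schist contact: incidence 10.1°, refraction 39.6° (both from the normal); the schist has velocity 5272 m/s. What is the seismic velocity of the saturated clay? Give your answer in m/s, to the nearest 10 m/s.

sin 10.1° = 0.1754; sin 39.6° = 0.6374.
V₁ = V₂·(sin θ₁/sin θ₂) = 5272·(0.1754/0.6374) = 1450.42 m/s.

1450 m/s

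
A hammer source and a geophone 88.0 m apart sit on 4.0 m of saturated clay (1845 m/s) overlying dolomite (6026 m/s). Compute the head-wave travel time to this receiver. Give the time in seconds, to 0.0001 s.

0.0187 s

t = x/V₂ + 2h·√(V₂²−V₁²)/(V₁V₂).
√(V₂²−V₁²) = √(6026²−1845²) = 5736.6 m/s; delay term = 2·4.0·5736.6/(1845·6026) = 0.00413 s.
t = 88.0/6026 + 0.00413 = 0.01873 s.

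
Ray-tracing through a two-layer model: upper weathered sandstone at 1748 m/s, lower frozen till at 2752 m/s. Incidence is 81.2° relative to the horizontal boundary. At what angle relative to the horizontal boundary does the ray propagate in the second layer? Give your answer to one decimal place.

Convert to the normal: θ₁ = 90° − 81.2° = 8.8°.
Snell's law: sin θ₂ = (V₂/V₁)·sin θ₁ = (2752/1748)·sin 8.8° = 0.2409.
θ₂ = sin⁻¹(0.2409) = 13.94° (from vertical).
From the interface: 90° − 13.94° = 76.06°.

76.1°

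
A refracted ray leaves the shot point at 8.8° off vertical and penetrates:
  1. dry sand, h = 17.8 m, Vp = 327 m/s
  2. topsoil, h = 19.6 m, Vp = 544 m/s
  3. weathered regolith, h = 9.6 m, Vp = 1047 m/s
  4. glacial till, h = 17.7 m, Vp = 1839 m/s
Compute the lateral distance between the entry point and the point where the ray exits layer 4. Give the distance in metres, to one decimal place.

43.2 m

Apply Snell's law at each interface; in layer i the horizontal offset is hᵢ·tan θᵢ.
Layer 1: θ = 8.80°; offset = 17.8·tan 8.80° = 2.756 m.
Layer 2: sin θ = 544·sin 8.8°/327 = 0.2545, θ = 14.74°; offset = 19.6·tan 14.74° = 5.158 m.
Layer 3: sin θ = 1047·sin 8.8°/327 = 0.4898, θ = 29.33°; offset = 9.6·tan 29.33° = 5.394 m.
Layer 4: sin θ = 1839·sin 8.8°/327 = 0.8604, θ = 59.36°; offset = 17.7·tan 59.36° = 29.879 m.
Σ offsets = 43.187 m.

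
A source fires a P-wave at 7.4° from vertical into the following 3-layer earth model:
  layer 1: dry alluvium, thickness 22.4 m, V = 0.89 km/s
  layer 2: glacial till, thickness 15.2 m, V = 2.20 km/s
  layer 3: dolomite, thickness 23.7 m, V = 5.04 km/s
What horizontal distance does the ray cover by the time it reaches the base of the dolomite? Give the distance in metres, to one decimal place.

Ray parameter p = sin 7.4° / 0.89 km/s = 1.4471e-01 s/km.
Layer 1: θ = 7.40°; offset = 22.4·tan 7.40° = 2.909 m.
Layer 2: sin θ = p·2.20 = 0.3184 → θ = 18.56°; offset = 15.2·tan 18.56° = 5.105 m.
Layer 3: sin θ = p·5.04 = 0.7294 → θ = 46.83°; offset = 23.7·tan 46.83° = 25.267 m.
Summing the layer offsets gives 33.281 m.

33.3 m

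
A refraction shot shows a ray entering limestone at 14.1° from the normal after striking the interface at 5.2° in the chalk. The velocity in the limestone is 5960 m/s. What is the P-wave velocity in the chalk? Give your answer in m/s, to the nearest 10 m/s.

sin 5.2° = 0.0906; sin 14.1° = 0.2436.
V₁ = V₂·(sin θ₁/sin θ₂) = 5960·(0.0906/0.2436) = 2217.31 m/s.

2220 m/s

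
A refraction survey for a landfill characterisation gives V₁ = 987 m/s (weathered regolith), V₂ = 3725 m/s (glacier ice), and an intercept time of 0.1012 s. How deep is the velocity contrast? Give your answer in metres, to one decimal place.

h = tᵢ·V₁·V₂ / (2·√(V₂²−V₁²)).
√(V₂²−V₁²) = √(3725² − 987²) = 3591.9 m/s.
h = 0.1012 s × 987 × 3725 / (2 × 3591.9) = 51.79 m.

51.8 m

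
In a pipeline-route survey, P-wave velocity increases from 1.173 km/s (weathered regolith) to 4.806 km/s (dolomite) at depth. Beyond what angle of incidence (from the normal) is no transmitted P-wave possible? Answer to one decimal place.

14.1°

At critical incidence the refracted ray runs along the interface (θ₂ = 90°), so sin θ_c = V₁/V₂.
θ_c = arcsin(1.173/4.806) = arcsin 0.2441 = 14.13°.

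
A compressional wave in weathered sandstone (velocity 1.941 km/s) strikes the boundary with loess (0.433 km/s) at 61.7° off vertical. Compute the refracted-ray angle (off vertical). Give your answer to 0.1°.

sin θ₁/V₁ = sin θ₂/V₂ ⇒ sin θ₂ = 0.433·sin 61.7°/1.941 = 0.433·0.8805/1.941 = 0.1964.
θ₂ = sin⁻¹(0.1964) = 11.33° (from vertical).

11.3°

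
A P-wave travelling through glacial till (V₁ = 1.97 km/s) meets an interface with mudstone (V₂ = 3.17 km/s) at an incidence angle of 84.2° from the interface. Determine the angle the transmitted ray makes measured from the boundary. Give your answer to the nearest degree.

Angle from the normal: 90° − 84.2° = 5.8°.
Snell's law: sin θ₂ = (V₂/V₁)·sin θ₁ = (3.17/1.97)·sin 5.8° = 0.1626.
θ₂ = sin⁻¹(0.1626) = 9.36° (from vertical).
From the interface: 90° − 9.36° = 80.64°.

81°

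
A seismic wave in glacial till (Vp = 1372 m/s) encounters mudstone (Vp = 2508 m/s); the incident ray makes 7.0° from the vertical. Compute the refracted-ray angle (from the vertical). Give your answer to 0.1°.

Snell's law: sin θ₂ = (V₂/V₁)·sin θ₁ = (2508/1372)·sin 7.0° = 0.2228.
θ₂ = arcsin 0.2228 = 12.87° from the normal.

12.9°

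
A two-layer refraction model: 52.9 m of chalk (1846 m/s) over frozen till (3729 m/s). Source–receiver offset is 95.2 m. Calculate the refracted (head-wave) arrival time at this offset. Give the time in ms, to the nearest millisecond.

t = x/V₂ + 2h·√(V₂²−V₁²)/(V₁V₂).
√(V₂²−V₁²) = √(3729²−1846²) = 3240.0 m/s; delay term = 2·52.9·3240.0/(1846·3729) = 0.04980 s.
t = 95.2/3729 + 0.04980 = 0.07533 s.

75 ms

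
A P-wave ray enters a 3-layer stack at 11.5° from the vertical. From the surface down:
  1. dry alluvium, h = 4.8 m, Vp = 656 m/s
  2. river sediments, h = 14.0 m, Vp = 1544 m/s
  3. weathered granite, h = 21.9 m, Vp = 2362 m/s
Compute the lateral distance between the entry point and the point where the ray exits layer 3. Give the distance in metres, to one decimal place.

Apply Snell's law at each interface; in layer i the horizontal offset is hᵢ·tan θᵢ.
Layer 1: θ = 11.50°; offset = 4.8·tan 11.50° = 0.977 m.
Layer 2: sin θ = 1544·sin 11.5°/656 = 0.4692, θ = 27.99°; offset = 14.0·tan 27.99° = 7.439 m.
Layer 3: sin θ = 2362·sin 11.5°/656 = 0.7178, θ = 45.88°; offset = 21.9·tan 45.88° = 22.581 m.
Total horizontal offset = 30.997 m.

31.0 m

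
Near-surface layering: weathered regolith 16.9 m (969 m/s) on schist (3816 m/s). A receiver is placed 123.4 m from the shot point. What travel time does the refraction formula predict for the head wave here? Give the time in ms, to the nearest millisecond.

66 ms

θ_c = arcsin(V₁/V₂) = arcsin(969/3816) = 14.71°, cos θ_c = 0.9672.
Intercept time tᵢ = 2h cos θ_c / V₁ = 2·16.9·0.9672/969 = 0.03374 s.
t = x/V₂ + tᵢ = 123.4/3816 + 0.03374 = 0.06608 s.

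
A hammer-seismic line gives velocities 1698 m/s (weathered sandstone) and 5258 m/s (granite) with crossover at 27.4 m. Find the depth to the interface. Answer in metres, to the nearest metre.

10 m

h = (x_cross/2)·√((V₂−V₁)/(V₂+V₁)).
(V₂−V₁)/(V₂+V₁) = (5258−1698)/(5258+1698) = 0.5118; √ = 0.7154.
h = (27.4/2)·0.7154 = 9.80 m.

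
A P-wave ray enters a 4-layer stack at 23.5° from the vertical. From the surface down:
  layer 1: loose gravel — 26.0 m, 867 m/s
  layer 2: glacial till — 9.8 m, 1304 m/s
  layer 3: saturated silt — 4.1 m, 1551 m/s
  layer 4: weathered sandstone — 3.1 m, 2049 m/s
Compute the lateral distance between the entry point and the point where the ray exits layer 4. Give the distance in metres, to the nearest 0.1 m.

p = sin θ₁/V₁ = sin 23.5°/867 = 4.5992e-04 s/m is conserved through the stack.
Layer 1: θ = 23.50°; offset = 26.0·tan 23.50° = 11.305 m.
Layer 2: sin θ = p·1304 = 0.5997 → θ = 36.85°; offset = 9.8·tan 36.85° = 7.345 m.
Layer 3: sin θ = p·1551 = 0.7133 → θ = 45.51°; offset = 4.1·tan 45.51° = 4.173 m.
Layer 4: sin θ = p·2049 = 0.9424 → θ = 70.45°; offset = 3.1·tan 70.45° = 8.732 m.
Summing the layer offsets gives 31.555 m.

31.6 m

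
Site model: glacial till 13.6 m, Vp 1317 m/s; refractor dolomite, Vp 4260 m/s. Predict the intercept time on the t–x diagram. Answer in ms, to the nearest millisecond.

20 ms

tᵢ = 2h·√(V₂²−V₁²)/(V₁V₂).
√(V₂²−V₁²) = √(4260²−1317²) = 4051.3 m/s.
tᵢ = 2·13.6·4051.3/(1317·4260) = 0.01964 s.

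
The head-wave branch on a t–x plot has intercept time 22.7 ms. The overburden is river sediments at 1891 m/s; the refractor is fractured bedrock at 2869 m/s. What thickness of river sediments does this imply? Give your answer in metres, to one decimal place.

h = tᵢ·V₁·V₂ / (2·√(V₂²−V₁²)).
√(V₂²−V₁²) = √(2869² − 1891²) = 2157.6 m/s.
h = 0.0227 s × 1891 × 2869 / (2 × 2157.6) = 28.54 m.

28.5 m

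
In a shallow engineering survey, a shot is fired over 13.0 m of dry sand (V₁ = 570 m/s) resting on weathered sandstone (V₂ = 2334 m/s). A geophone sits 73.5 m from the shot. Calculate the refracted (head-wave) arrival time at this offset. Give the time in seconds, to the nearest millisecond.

θ_c = arcsin(V₁/V₂) = arcsin(570/2334) = 14.14°, cos θ_c = 0.9697.
Intercept time tᵢ = 2h cos θ_c / V₁ = 2·13.0·0.9697/570 = 0.04423 s.
t = x/V₂ + tᵢ = 73.5/2334 + 0.04423 = 0.07572 s.

0.076 s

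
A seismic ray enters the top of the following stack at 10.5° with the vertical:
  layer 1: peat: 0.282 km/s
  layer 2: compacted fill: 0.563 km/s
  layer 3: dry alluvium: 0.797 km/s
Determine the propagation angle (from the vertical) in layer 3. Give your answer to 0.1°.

31.0°

Snell's law across each interface conserves sin θ / V, so sin θ_3 = V_3·sin θ₁/V₁.
sin θ_3 = 0.797 × sin 10.5° / 0.282 = 0.5150.
θ_3 = 31.00° from the vertical.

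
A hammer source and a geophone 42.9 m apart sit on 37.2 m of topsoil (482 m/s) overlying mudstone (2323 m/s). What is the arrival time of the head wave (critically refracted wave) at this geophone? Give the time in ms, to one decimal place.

θ_c = arcsin(V₁/V₂) = arcsin(482/2323) = 11.98°, cos θ_c = 0.9782.
Intercept time tᵢ = 2h cos θ_c / V₁ = 2·37.2·0.9782/482 = 0.15100 s.
t = x/V₂ + tᵢ = 42.9/2323 + 0.15100 = 0.16947 s.

169.5 ms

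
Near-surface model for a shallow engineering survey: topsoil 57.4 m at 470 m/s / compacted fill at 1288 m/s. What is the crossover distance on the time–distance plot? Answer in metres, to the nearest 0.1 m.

θ_c = arcsin(470/1288) = 21.40°, so cos θ_c = 0.9310 and tᵢ = 2h cos θ_c/V₁ = 0.2274 s.
At crossover x/V₁ = x/V₂ + tᵢ ⇒ x = tᵢ/(1/V₁ − 1/V₂) = 0.22741/(2.1277e-03 − 7.7640e-04) = 168.30 m.

168.3 m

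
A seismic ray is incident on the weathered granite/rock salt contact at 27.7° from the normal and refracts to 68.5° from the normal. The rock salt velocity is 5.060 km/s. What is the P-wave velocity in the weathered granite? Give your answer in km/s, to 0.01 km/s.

sin 27.7° = 0.4648; sin 68.5° = 0.9304.
V₁ = V₂·(sin θ₁/sin θ₂) = 5.060·(0.4648/0.9304) = 2.53 km/s.

2.53 km/s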